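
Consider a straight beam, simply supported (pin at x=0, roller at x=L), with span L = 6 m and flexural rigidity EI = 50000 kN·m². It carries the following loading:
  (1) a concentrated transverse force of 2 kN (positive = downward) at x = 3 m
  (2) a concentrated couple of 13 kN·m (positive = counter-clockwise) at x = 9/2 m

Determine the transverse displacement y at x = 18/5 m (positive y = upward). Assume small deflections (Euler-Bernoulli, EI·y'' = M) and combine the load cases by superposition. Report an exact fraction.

y(18/5) = -29673/50000000 m

Load 1 — point force P=2 kN at a=3 m (b=L-a=3):
  y_1 = -Pa(L-x)(2Lx-a²-x²)/(6LEI)  [x>a] = -2·3·(6-(18/5))·(2·6·(18/5)-3²-(18/5)²)/(6·6·50000) = -531/3125000 m
Load 2 — applied couple M₀=13 kN·m at a=9/2 m (b=L-a=3/2):
  y_2 = (M₀x³/(6L)+C₁x)/EI  [x≤a] with C₁=M₀(3b²-L²)/(6L)=-169/16 = (13·(18/5)³/(6·6)+(-169/16)·(18/5))/50000 = -21177/50000000 m
Superposition: y = Σ y_i = -29673/50000000 m ≈ -0.000593 m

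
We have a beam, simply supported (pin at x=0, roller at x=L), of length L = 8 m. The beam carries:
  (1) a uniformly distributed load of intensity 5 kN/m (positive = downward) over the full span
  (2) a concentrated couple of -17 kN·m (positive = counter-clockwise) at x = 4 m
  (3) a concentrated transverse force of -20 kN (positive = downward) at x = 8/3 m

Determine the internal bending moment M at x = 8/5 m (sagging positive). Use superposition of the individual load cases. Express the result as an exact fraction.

Load 1 — uniform load w=5 kN/m over full span:
  M_1 = wx(L-x)/2 = 5·(8/5)·(8-(8/5))/2 = 128/5 kN·m
Load 2 — applied couple M₀=-17 kN·m at a=4 m (b=L-a=4):
  M_2 = M₀x/L  [x≤a] = (-17)·(8/5)/8 = -17/5 kN·m
Load 3 — point force P=-20 kN at a=8/3 m (b=L-a=16/3):
  M_3 = Pbx/L  [x≤a] = (-20)·(16/3)·(8/5)/8 = -64/3 kN·m
Superposition: M = Σ M_i = 13/15 kN·m ≈ 0.866667 kN·m

M(8/5) = 13/15 kN·m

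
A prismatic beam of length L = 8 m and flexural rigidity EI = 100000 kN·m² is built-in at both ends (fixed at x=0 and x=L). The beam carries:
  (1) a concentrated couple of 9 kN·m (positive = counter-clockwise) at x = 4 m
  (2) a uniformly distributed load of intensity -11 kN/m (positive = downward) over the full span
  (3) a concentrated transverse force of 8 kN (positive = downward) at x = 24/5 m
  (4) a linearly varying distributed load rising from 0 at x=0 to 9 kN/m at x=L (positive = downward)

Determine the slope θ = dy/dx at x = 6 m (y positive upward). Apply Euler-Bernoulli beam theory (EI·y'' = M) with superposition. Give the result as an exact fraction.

Load 1 — applied couple M₀=9 kN·m at a=4 m (b=L-a=4):
  θ_1 = (R_Ax²/2 - M_Ax - M₀(x-a))/EI  [x>a] with R_A=27/16, M_A=9/4 = ((27/16)·6²/2 - (9/4)·6 - 9·(6-4))/100000 = -9/800000 rad
Load 2 — uniform load w=-11 kN/m over full span:
  θ_2 = -wx(L-x)(L-2x)/(12EI) = -(-11)·6·(8-6)·(8-2·6)/(12·100000) = -11/25000 rad
Load 3 — point force P=8 kN at a=24/5 m (b=L-a=16/5):
  θ_3 = Pa²(L-x)(2bL-(3b+a)(L-x))/(2L³EI)  [x>a] = 8·(24/5)²·(8-6)·(2·(16/5)·8-(3·(16/5)+(24/5))·(8-6))/(2·8³·100000) = 63/781250 rad
Load 4 — triangular load w₀=9 kN/m (0→w₀ over full span):
  θ_4 = -w₀(2x(L-x)(L-2x)(x+2L)+x²(L-x)²)/(120LEI) = -9·(2·6·(8-6)·(8-2·6)·(6+2·8)+6²·(8-6)²)/(120·8·100000) = 369/2000000 rad
Superposition: θ = Σ θ_i = -18611/100000000 rad ≈ -0.000186 rad

θ(6) = -18611/100000000 rad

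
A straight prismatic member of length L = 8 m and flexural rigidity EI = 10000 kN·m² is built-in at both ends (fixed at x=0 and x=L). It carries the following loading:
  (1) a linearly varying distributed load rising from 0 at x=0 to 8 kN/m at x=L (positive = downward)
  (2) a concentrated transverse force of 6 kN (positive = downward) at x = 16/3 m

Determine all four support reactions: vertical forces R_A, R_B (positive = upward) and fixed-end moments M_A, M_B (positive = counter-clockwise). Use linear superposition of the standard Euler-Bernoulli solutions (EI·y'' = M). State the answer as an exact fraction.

R_A = 502/45 kN, M_A = 928/45 kN·m, R_B = 1208/45 kN, M_B = -1472/45 kN·m

Load 1 — triangular load w₀=8 kN/m (0→w₀ over full span):
  R_A = 3w₀L/20 = 3·8·8/20 = 48/5 kN
  M_A = w₀L²/30 = 8·8²/30 = 256/15 kN·m
  R_B = 7w₀L/20 = 7·8·8/20 = 112/5 kN
  M_B = -w₀L²/20 = -8·8²/20 = -128/5 kN·m
Load 2 — point force P=6 kN at a=16/3 m (b=L-a=8/3):
  R_A = Pb²(3a+b)/L³ = 6·(8/3)²·(3·(16/3)+(8/3))/8³ = 14/9 kN
  M_A = Pab²/L² = 6·(16/3)·(8/3)²/8² = 32/9 kN·m
  R_B = Pa²(a+3b)/L³ = 6·(16/3)²·((16/3)+3·(8/3))/8³ = 40/9 kN
  M_B = -Pa²b/L² = -6·(16/3)²·(8/3)/8² = -64/9 kN·m
Superposition: R_A = 502/45 kN, M_A = 928/45 kN·m, R_B = 1208/45 kN, M_B = -1472/45 kN·m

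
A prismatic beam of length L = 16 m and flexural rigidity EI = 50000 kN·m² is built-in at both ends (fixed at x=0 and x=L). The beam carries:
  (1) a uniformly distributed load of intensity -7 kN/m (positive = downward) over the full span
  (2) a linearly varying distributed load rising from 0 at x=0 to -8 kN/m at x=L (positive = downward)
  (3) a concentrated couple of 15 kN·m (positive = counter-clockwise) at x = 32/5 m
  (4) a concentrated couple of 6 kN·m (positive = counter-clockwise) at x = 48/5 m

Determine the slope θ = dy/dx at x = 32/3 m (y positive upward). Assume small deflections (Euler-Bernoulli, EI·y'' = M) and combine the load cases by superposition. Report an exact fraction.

Load 1 — uniform load w=-7 kN/m over full span:
  θ_1 = -wx(L-x)(L-2x)/(12EI) = -(-7)·(32/3)·(16-(32/3))·(16-2·(32/3))/(12·50000) = -896/253125 rad
Load 2 — triangular load w₀=-8 kN/m (0→w₀ over full span):
  θ_2 = -w₀(2x(L-x)(L-2x)(x+2L)+x²(L-x)²)/(120LEI) = -(-8)·(2·(32/3)·(16-(32/3))·(16-2·(32/3))·((32/3)+2·16)+(32/3)²·(16-(32/3))²)/(120·16·50000) = -7168/3796875 rad
Load 3 — applied couple M₀=15 kN·m at a=32/5 m (b=L-a=48/5):
  θ_3 = (R_Ax²/2 - M_Ax - M₀(x-a))/EI  [x>a] with R_A=27/20, M_A=9/5 = ((27/20)·(32/3)²/2 - (9/5)·(32/3) - 15·((32/3)-(32/5)))/50000 = -2/15625 rad
Load 4 — applied couple M₀=6 kN·m at a=48/5 m (b=L-a=32/5):
  θ_4 = (R_Ax²/2 - M_Ax - M₀(x-a))/EI  [x>a] with R_A=27/50, M_A=48/25 = ((27/50)·(32/3)²/2 - (48/25)·(32/3) - 6·((32/3)-(48/5)))/50000 = 6/78125 rad
Superposition: θ = Σ θ_i = -104012/18984375 rad ≈ -0.005479 rad

θ(32/3) = -104012/18984375 rad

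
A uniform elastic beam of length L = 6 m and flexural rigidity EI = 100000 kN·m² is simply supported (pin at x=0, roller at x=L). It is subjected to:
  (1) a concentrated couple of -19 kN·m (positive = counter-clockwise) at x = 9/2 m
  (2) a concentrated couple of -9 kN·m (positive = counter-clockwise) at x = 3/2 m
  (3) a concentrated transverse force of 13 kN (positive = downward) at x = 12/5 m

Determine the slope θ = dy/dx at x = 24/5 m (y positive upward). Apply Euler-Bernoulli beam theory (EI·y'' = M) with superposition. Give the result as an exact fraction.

Load 1 — applied couple M₀=-19 kN·m at a=9/2 m (b=L-a=3/2):
  θ_1 = (M₀x²/(2L)-M₀(x-a)+C₁)/EI  [x>a] with C₁=M₀(3b²-L²)/(6L)=247/16 = ((-19)·(24/5)²/(2·6)-(-19)·((24/5)-(9/2))+(247/16))/100000 = -6137/40000000 rad
Load 2 — applied couple M₀=-9 kN·m at a=3/2 m (b=L-a=9/2):
  θ_2 = (M₀x²/(2L)-M₀(x-a)+C₁)/EI  [x>a] with C₁=M₀(3b²-L²)/(6L)=-99/16 = ((-9)·(24/5)²/(2·6)-(-9)·((24/5)-(3/2))+(-99/16))/100000 = 2493/40000000 rad
Load 3 — point force P=13 kN at a=12/5 m (b=L-a=18/5):
  θ_3 = -Pa(2L²-6Lx+3x²+a²)/(6LEI)  [x>a] = -13·(12/5)·(2·6²-6·6·(24/5)+3·(24/5)²+(12/5)²)/(6·6·100000) = 351/1562500 rad
Superposition: θ = Σ θ_i = 6677/50000000 rad ≈ 0.000134 rad

θ(24/5) = 6677/50000000 rad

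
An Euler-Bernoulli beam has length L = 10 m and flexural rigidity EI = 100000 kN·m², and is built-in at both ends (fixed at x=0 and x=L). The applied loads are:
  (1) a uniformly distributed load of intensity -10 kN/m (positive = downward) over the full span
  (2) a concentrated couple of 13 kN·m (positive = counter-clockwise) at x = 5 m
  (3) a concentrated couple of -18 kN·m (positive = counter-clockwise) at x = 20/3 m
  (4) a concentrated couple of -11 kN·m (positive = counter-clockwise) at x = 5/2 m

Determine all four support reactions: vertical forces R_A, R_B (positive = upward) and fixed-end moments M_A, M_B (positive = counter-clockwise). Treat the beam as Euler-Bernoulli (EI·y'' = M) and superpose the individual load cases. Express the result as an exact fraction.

Load 1 — uniform load w=-10 kN/m over full span:
  R_A = wL/2 = (-10)·10/2 = -50 kN
  M_A = wL²/12 = (-10)·10²/12 = -250/3 kN·m
  R_B = wL/2 = (-10)·10/2 = -50 kN
  M_B = -wL²/12 = -(-10)·10²/12 = 250/3 kN·m
Load 2 — applied couple M₀=13 kN·m at a=5 m (b=L-a=5):
  R_A = 6M₀ab/L³ = 6·13·5·5/10³ = 39/20 kN
  M_A = M₀b(2a-b)/L² = 13·5·(2·5-5)/10² = 13/4 kN·m
  R_B = -6M₀ab/L³ = -6·13·5·5/10³ = -39/20 kN
  M_B = M₀a(2b-a)/L² = 13·5·(2·5-5)/10² = 13/4 kN·m
Load 3 — applied couple M₀=-18 kN·m at a=20/3 m (b=L-a=10/3):
  R_A = 6M₀ab/L³ = 6·(-18)·(20/3)·(10/3)/10³ = -12/5 kN
  M_A = M₀b(2a-b)/L² = (-18)·(10/3)·(2·(20/3)-(10/3))/10² = -6 kN·m
  R_B = -6M₀ab/L³ = -6·(-18)·(20/3)·(10/3)/10³ = 12/5 kN
  M_B = M₀a(2b-a)/L² = (-18)·(20/3)·(2·(10/3)-(20/3))/10² = 0 kN·m
Load 4 — applied couple M₀=-11 kN·m at a=5/2 m (b=L-a=15/2):
  R_A = 6M₀ab/L³ = 6·(-11)·(5/2)·(15/2)/10³ = -99/80 kN
  M_A = M₀b(2a-b)/L² = (-11)·(15/2)·(2·(5/2)-(15/2))/10² = 33/16 kN·m
  R_B = -6M₀ab/L³ = -6·(-11)·(5/2)·(15/2)/10³ = 99/80 kN
  M_B = M₀a(2b-a)/L² = (-11)·(5/2)·(2·(15/2)-(5/2))/10² = -55/16 kN·m
Superposition: R_A = -827/16 kN, M_A = -4033/48 kN·m, R_B = -773/16 kN, M_B = 3991/48 kN·m

R_A = -827/16 kN, M_A = -4033/48 kN·m, R_B = -773/16 kN, M_B = 3991/48 kN·m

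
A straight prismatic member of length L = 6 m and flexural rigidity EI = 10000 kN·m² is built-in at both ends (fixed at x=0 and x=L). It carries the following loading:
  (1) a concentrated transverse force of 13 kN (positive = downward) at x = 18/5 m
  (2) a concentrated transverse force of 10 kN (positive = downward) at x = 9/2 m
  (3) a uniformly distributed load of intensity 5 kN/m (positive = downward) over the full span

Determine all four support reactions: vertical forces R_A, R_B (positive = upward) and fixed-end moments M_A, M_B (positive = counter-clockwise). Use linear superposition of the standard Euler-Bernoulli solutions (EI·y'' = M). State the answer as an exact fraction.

R_A = 42277/2000 kN, M_A = 50601/2000 kN·m, R_B = 63723/2000 kN, M_B = -69339/2000 kN·m

Load 1 — point force P=13 kN at a=18/5 m (b=L-a=12/5):
  R_A = Pb²(3a+b)/L³ = 13·(12/5)²·(3·(18/5)+(12/5))/6³ = 572/125 kN
  M_A = Pab²/L² = 13·(18/5)·(12/5)²/6² = 936/125 kN·m
  R_B = Pa²(a+3b)/L³ = 13·(18/5)²·((18/5)+3·(12/5))/6³ = 1053/125 kN
  M_B = -Pa²b/L² = -13·(18/5)²·(12/5)/6² = -1404/125 kN·m
Load 2 — point force P=10 kN at a=9/2 m (b=L-a=3/2):
  R_A = Pb²(3a+b)/L³ = 10·(3/2)²·(3·(9/2)+(3/2))/6³ = 25/16 kN
  M_A = Pab²/L² = 10·(9/2)·(3/2)²/6² = 45/16 kN·m
  R_B = Pa²(a+3b)/L³ = 10·(9/2)²·((9/2)+3·(3/2))/6³ = 135/16 kN
  M_B = -Pa²b/L² = -10·(9/2)²·(3/2)/6² = -135/16 kN·m
Load 3 — uniform load w=5 kN/m over full span:
  R_A = wL/2 = 5·6/2 = 15 kN
  M_A = wL²/12 = 5·6²/12 = 15 kN·m
  R_B = wL/2 = 5·6/2 = 15 kN
  M_B = -wL²/12 = -5·6²/12 = -15 kN·m
Superposition: R_A = 42277/2000 kN, M_A = 50601/2000 kN·m, R_B = 63723/2000 kN, M_B = -69339/2000 kN·m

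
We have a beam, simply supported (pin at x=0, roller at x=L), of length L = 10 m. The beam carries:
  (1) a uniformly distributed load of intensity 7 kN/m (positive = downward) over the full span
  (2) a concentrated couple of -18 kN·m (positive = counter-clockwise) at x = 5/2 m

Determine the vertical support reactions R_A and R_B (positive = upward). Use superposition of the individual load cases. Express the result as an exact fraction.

R_A = 166/5 kN, R_B = 184/5 kN

Load 1 — uniform load w=7 kN/m over full span:
  R_A = wL/2 = 7·10/2 = 35 kN
  R_B = wL/2 = 7·10/2 = 35 kN
Load 2 — applied couple M₀=-18 kN·m at a=5/2 m (b=L-a=15/2):
  R_A = M₀/L = (-18)/10 = -9/5 kN
  R_B = -M₀/L = -(-18)/10 = 9/5 kN
Superposition: R_A = 166/5 kN, R_B = 184/5 kN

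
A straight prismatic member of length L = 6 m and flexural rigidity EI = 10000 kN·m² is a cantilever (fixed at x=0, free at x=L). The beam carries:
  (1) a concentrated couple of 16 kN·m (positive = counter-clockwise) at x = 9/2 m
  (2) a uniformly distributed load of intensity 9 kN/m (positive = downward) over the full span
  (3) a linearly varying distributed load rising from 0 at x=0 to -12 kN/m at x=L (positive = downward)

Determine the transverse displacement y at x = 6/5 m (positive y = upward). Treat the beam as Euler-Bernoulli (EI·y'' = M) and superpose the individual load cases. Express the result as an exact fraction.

Load 1 — applied couple M₀=16 kN·m at a=9/2 m (b=L-a=3/2):
  y_1 = M₀x²/(2EI)  [x≤a] = 16·(6/5)²/(2·10000) = 18/15625 m
Load 2 — uniform load w=9 kN/m over full span:
  y_2 = -wx²(x²-4Lx+6L²)/(24EI) = -9·(6/5)²·((6/5)²-4·6·(6/5)+6·6²)/(24·10000) = -31833/3125000 m
Load 3 — triangular load w₀=-12 kN/m (0→w₀ over full span):
  y_3 = (w₀Lx³/12-w₀L²x²/6-w₀x⁵/(120L))/EI = ((-12)·6·(6/5)³/12-(-12)·6²·(6/5)²/6-(-12)·(6/5)⁵/(120·6))/10000 = 182331/19531250 m
Superposition: y = Σ y_i = 23499/78125000 m ≈ 0.000301 m

y(6/5) = 23499/78125000 m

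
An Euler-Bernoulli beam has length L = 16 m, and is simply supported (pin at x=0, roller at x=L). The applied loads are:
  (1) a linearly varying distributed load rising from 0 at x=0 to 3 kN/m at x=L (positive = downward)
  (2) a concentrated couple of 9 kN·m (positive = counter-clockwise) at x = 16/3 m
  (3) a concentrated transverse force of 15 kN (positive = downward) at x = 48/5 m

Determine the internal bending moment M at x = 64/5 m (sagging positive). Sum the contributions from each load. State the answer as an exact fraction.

Load 1 — triangular load w₀=3 kN/m (0→w₀ over full span):
  M_1 = w₀Lx/6 - w₀x³/(6L) = 3·16·(64/5)/6 - 3·(64/5)³/(6·16) = 4608/125 kN·m
Load 2 — applied couple M₀=9 kN·m at a=16/3 m (b=L-a=32/3):
  M_2 = M₀x/L - M₀  [x>a] = 9·(64/5)/16 - 9 = -9/5 kN·m
Load 3 — point force P=15 kN at a=48/5 m (b=L-a=32/5):
  M_3 = Pa(L-x)/L  [x>a] = 15·(48/5)·(16-(64/5))/16 = 144/5 kN·m
Superposition: M = Σ M_i = 7983/125 kN·m ≈ 63.864000 kN·m

M(64/5) = 7983/125 kN·m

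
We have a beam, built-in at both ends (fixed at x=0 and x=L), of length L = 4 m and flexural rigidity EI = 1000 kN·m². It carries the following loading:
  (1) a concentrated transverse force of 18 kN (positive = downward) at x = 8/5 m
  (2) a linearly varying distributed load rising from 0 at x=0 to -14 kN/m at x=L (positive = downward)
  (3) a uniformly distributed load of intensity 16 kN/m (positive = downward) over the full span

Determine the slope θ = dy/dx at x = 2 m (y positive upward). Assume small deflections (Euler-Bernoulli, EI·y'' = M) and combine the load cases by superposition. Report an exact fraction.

Load 1 — point force P=18 kN at a=8/5 m (b=L-a=12/5):
  θ_1 = Pa²(L-x)(2bL-(3b+a)(L-x))/(2L³EI)  [x>a] = 18·(8/5)²·(4-2)·(2·(12/5)·4-(3·(12/5)+(8/5))·(4-2))/(2·4³·1000) = 18/15625 rad
Load 2 — triangular load w₀=-14 kN/m (0→w₀ over full span):
  θ_2 = -w₀(2x(L-x)(L-2x)(x+2L)+x²(L-x)²)/(120LEI) = -(-14)·(2·2·(4-2)·(4-2·2)·(2+2·4)+2²·(4-2)²)/(120·4·1000) = 7/15000 rad
Load 3 — uniform load w=16 kN/m over full span:
  θ_3 = -wx(L-x)(L-2x)/(12EI) = -16·2·(4-2)·(4-2·2)/(12·1000) = 0 rad
Superposition: θ = Σ θ_i = 607/375000 rad ≈ 0.001619 rad

θ(2) = 607/375000 rad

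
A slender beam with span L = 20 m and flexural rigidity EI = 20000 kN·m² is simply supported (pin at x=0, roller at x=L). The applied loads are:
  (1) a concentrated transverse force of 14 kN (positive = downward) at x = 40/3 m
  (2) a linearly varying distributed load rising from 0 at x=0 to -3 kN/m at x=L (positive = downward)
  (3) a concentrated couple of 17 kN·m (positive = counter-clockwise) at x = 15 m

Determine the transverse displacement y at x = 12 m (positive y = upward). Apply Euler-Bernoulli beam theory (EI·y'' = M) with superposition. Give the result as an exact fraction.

y(12) = 1010909/27000000 m

Load 1 — point force P=14 kN at a=40/3 m (b=L-a=20/3):
  y_1 = -Pbx(L²-b²-x²)/(6LEI)  [x≤a] = -14·(20/3)·12·(20²-(20/3)²-12²)/(6·20·20000) = -1666/16875 m
Load 2 — triangular load w₀=-3 kN/m (0→w₀ over full span):
  y_2 = -w₀x(7L⁴-10L²x²+3x⁴)/(360LEI) = -(-3)·12·(7·20⁴-10·20²·12²+3·12⁴)/(360·20·20000) = 2368/15625 m
Load 3 — applied couple M₀=17 kN·m at a=15 m (b=L-a=5):
  y_3 = (M₀x³/(6L)+C₁x)/EI  [x≤a] with C₁=M₀(3b²-L²)/(6L)=-1105/24 = (17·12³/(6·20)+(-1105/24)·12)/20000 = -3077/200000 m
Superposition: y = Σ y_i = 1010909/27000000 m ≈ 0.037441 m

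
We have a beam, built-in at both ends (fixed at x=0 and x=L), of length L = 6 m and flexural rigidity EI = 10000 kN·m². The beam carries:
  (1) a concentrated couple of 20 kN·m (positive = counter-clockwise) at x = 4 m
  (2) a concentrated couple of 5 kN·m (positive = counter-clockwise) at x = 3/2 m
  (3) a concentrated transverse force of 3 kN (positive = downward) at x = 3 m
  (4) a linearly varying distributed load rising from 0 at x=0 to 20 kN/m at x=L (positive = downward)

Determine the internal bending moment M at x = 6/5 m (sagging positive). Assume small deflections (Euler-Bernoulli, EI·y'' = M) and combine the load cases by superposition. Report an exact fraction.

M(6/5) = -3697/1200 kN·m

Load 1 — applied couple M₀=20 kN·m at a=4 m (b=L-a=2):
  M_1 = R_Ax - M_A  [x≤a] with R_A=40/9, M_A=20/3 = (40/9)·(6/5) - (20/3) = -4/3 kN·m
Load 2 — applied couple M₀=5 kN·m at a=3/2 m (b=L-a=9/2):
  M_2 = R_Ax - M_A  [x≤a] with R_A=15/16, M_A=-15/16 = (15/16)·(6/5) - (-15/16) = 33/16 kN·m
Load 3 — point force P=3 kN at a=3 m (b=L-a=3):
  M_3 = Pb²(3a+b)x/L³ - Pab²/L²  [x≤a] = 3·3²·(3·3+3)·(6/5)/6³ - 3·3·3²/6² = -9/20 kN·m
Load 4 — triangular load w₀=20 kN/m (0→w₀ over full span):
  M_4 = 3w₀Lx/20 - w₀L²/30 - w₀x³/(6L) = 3·20·6·(6/5)/20 - 20·6²/30 - 20·(6/5)³/(6·6) = -84/25 kN·m
Superposition: M = Σ M_i = -3697/1200 kN·m ≈ -3.080833 kN·m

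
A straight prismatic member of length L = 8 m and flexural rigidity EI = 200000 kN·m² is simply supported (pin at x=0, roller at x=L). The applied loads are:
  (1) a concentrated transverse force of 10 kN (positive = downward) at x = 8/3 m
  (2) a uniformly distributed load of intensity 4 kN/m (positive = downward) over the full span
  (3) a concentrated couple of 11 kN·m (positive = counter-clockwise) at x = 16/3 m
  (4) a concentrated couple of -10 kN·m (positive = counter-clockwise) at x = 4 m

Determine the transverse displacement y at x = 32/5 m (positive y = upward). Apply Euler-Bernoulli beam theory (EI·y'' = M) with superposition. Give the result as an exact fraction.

Load 1 — point force P=10 kN at a=8/3 m (b=L-a=16/3):
  y_1 = -Pa(L-x)(2Lx-a²-x²)/(6LEI)  [x>a] = -10·(8/3)·(8-(32/5))·(2·8·(32/5)-(8/3)²-(32/5)²)/(6·8·200000) = -1528/6328125 m
Load 2 — uniform load w=4 kN/m over full span:
  y_2 = -wx(L³-2Lx²+x³)/(24EI) = -4·(32/5)·(8³-2·8·(32/5)²+(32/5)³)/(24·200000) = -3712/5859375 m
Load 3 — applied couple M₀=11 kN·m at a=16/3 m (b=L-a=8/3):
  y_3 = (M₀x³/(6L)-M₀(x-a)²/2+C₁x)/EI  [x>a] with C₁=M₀(3b²-L²)/(6L)=-88/9 = (11·(32/5)³/(6·8)-11·((32/5)-(16/3))²/2+(-88/9)·(32/5))/200000 = -154/3515625 m
Load 4 — applied couple M₀=-10 kN·m at a=4 m (b=L-a=4):
  y_4 = (M₀x³/(6L)-M₀(x-a)²/2+C₁x)/EI  [x>a] with C₁=M₀(3b²-L²)/(6L)=10/3 = ((-10)·(32/5)³/(6·8)-(-10)·((32/5)-4)²/2+(10/3)·(32/5))/200000 = -7/312500 m
Superposition: y = Σ y_i = -595591/632812500 m ≈ -0.000941 m

y(32/5) = -595591/632812500 m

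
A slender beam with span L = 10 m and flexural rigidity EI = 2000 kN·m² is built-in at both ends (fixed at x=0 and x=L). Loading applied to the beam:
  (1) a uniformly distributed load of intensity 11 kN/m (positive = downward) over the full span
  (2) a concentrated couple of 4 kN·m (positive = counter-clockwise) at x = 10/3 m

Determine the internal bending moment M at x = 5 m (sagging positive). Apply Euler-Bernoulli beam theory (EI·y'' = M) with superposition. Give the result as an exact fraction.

Load 1 — uniform load w=11 kN/m over full span:
  M_1 = wLx/2 - wL²/12 - wx²/2 = 11·10·5/2 - 11·10²/12 - 11·5²/2 = 275/6 kN·m
Load 2 — applied couple M₀=4 kN·m at a=10/3 m (b=L-a=20/3):
  M_2 = R_Ax - M_A - M₀  [x>a] with R_A=8/15, M_A=0 = (8/15)·5 - 0 - 4 = -4/3 kN·m
Superposition: M = Σ M_i = 89/2 kN·m ≈ 44.500000 kN·m

M(5) = 89/2 kN·m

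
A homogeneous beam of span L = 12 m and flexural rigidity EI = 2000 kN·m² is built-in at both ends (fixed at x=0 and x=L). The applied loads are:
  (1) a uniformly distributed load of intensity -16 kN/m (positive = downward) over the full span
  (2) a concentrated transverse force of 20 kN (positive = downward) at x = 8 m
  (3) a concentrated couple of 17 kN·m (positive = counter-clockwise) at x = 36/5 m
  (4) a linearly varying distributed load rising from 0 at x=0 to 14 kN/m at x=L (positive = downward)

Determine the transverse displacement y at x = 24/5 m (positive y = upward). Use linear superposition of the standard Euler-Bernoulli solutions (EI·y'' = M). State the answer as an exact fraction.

Load 1 — uniform load w=-16 kN/m over full span:
  y_1 = -wx²(L-x)²/(24EI) = -(-16)·(24/5)²·(12-(24/5))²/(24·2000) = 31104/78125 m
Load 2 — point force P=20 kN at a=8 m (b=L-a=4):
  y_2 = -Pb²x²(3aL-(3a+b)x)/(6L³EI)  [x≤a] = -20·4²·(24/5)²·(3·8·12-(3·8+4)·(24/5))/(6·12³·2000) = -512/9375 m
Load 3 — applied couple M₀=17 kN·m at a=36/5 m (b=L-a=24/5):
  y_3 = (R_Ax³/6 - M_Ax²/2)/EI  [x≤a] with R_A=51/25, M_A=136/25 = ((51/25)·(24/5)³/6 - (136/25)·(24/5)²/2)/2000 = -4896/390625 m
Load 4 — triangular load w₀=14 kN/m (0→w₀ over full span):
  y_4 = -w₀x²(L-x)²(x+2L)/(120LEI) = -14·(24/5)²·(12-(24/5))²·((24/5)+2·12)/(120·12·2000) = -326592/1953125 m
Superposition: y = Σ y_i = 959584/5859375 m ≈ 0.163769 m

y(24/5) = 959584/5859375 m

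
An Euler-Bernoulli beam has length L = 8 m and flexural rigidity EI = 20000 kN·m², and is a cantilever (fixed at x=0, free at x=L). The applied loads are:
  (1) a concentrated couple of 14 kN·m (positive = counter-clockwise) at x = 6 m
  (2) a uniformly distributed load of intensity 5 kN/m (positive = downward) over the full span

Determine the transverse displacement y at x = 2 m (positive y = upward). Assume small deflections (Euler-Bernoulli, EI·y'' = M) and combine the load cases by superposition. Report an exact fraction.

Load 1 — applied couple M₀=14 kN·m at a=6 m (b=L-a=2):
  y_1 = M₀x²/(2EI)  [x≤a] = 14·2²/(2·20000) = 7/5000 m
Load 2 — uniform load w=5 kN/m over full span:
  y_2 = -wx²(x²-4Lx+6L²)/(24EI) = -5·2²·(2²-4·8·2+6·8²)/(24·20000) = -27/2000 m
Superposition: y = Σ y_i = -121/10000 m ≈ -0.012100 m

y(2) = -121/10000 m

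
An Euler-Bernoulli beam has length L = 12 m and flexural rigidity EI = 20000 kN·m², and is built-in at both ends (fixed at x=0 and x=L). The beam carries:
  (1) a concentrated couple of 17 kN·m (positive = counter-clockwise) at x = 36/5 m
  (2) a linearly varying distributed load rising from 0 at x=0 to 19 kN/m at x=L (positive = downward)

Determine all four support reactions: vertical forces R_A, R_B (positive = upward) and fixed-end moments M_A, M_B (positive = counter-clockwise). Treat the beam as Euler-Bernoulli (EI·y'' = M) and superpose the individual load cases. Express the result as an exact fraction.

Load 1 — applied couple M₀=17 kN·m at a=36/5 m (b=L-a=24/5):
  R_A = 6M₀ab/L³ = 6·17·(36/5)·(24/5)/12³ = 51/25 kN
  M_A = M₀b(2a-b)/L² = 17·(24/5)·(2·(36/5)-(24/5))/12² = 136/25 kN·m
  R_B = -6M₀ab/L³ = -6·17·(36/5)·(24/5)/12³ = -51/25 kN
  M_B = M₀a(2b-a)/L² = 17·(36/5)·(2·(24/5)-(36/5))/12² = 51/25 kN·m
Load 2 — triangular load w₀=19 kN/m (0→w₀ over full span):
  R_A = 3w₀L/20 = 3·19·12/20 = 171/5 kN
  M_A = w₀L²/30 = 19·12²/30 = 456/5 kN·m
  R_B = 7w₀L/20 = 7·19·12/20 = 399/5 kN
  M_B = -w₀L²/20 = -19·12²/20 = -684/5 kN·m
Superposition: R_A = 906/25 kN, M_A = 2416/25 kN·m, R_B = 1944/25 kN, M_B = -3369/25 kN·m

R_A = 906/25 kN, M_A = 2416/25 kN·m, R_B = 1944/25 kN, M_B = -3369/25 kN·m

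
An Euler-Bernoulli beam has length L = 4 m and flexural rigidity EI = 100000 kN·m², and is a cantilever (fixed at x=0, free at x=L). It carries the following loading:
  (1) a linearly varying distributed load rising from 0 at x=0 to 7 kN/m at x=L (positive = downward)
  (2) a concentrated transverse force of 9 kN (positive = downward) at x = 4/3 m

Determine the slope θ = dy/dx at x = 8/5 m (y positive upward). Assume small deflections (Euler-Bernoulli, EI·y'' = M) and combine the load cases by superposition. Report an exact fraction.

θ(8/5) = -3929/7812500 rad

Load 1 — triangular load w₀=7 kN/m (0→w₀ over full span):
  θ_1 = (w₀Lx²/4-w₀L²x/3-w₀x⁴/(24L))/EI = (7·4·(8/5)²/4-7·4²·(8/5)/3-7·(8/5)⁴/(24·4))/100000 = -826/1953125 rad
Load 2 — point force P=9 kN at a=4/3 m (b=L-a=8/3):
  θ_2 = -Pa²/(2EI)  [x>a] = -9·(4/3)²/(2·100000) = -1/12500 rad
Superposition: θ = Σ θ_i = -3929/7812500 rad ≈ -0.000503 rad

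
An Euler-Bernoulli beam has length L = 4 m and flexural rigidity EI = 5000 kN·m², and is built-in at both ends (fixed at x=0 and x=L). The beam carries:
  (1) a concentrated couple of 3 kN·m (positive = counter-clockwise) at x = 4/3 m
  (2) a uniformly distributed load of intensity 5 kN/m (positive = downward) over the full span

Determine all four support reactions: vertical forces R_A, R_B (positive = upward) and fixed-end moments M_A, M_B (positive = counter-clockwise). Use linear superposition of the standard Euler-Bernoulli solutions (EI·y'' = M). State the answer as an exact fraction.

R_A = 11 kN, M_A = 20/3 kN·m, R_B = 9 kN, M_B = -17/3 kN·m

Load 1 — applied couple M₀=3 kN·m at a=4/3 m (b=L-a=8/3):
  R_A = 6M₀ab/L³ = 6·3·(4/3)·(8/3)/4³ = 1 kN
  M_A = M₀b(2a-b)/L² = 3·(8/3)·(2·(4/3)-(8/3))/4² = 0 kN·m
  R_B = -6M₀ab/L³ = -6·3·(4/3)·(8/3)/4³ = -1 kN
  M_B = M₀a(2b-a)/L² = 3·(4/3)·(2·(8/3)-(4/3))/4² = 1 kN·m
Load 2 — uniform load w=5 kN/m over full span:
  R_A = wL/2 = 5·4/2 = 10 kN
  M_A = wL²/12 = 5·4²/12 = 20/3 kN·m
  R_B = wL/2 = 5·4/2 = 10 kN
  M_B = -wL²/12 = -5·4²/12 = -20/3 kN·m
Superposition: R_A = 11 kN, M_A = 20/3 kN·m, R_B = 9 kN, M_B = -17/3 kN·m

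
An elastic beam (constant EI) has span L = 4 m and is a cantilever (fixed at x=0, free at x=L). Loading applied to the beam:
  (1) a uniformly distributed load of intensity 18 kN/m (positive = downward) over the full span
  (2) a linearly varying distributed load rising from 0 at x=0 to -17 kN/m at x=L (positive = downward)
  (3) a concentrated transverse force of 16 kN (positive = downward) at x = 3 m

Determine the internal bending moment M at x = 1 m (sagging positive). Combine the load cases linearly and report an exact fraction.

Load 1 — uniform load w=18 kN/m over full span:
  M_1 = -w(L-x)²/2 = -18·(4-1)²/2 = -81 kN·m
Load 2 — triangular load w₀=-17 kN/m (0→w₀ over full span):
  M_2 = w₀Lx/2 - w₀L²/3 - w₀x³/(6L) = (-17)·4·1/2 - (-17)·4²/3 - (-17)·1³/(6·4) = 459/8 kN·m
Load 3 — point force P=16 kN at a=3 m (b=L-a=1):
  M_3 = -P(a-x)  [x≤a] = -16·(3-1) = -32 kN·m
Superposition: M = Σ M_i = -445/8 kN·m ≈ -55.625000 kN·m

M(1) = -445/8 kN·m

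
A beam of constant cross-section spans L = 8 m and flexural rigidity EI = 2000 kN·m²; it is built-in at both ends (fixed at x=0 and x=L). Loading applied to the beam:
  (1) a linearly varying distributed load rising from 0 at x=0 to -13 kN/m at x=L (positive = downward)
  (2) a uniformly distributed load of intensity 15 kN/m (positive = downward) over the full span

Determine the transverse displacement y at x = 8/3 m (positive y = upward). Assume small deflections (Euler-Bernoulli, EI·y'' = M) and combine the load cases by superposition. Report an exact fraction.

Load 1 — triangular load w₀=-13 kN/m (0→w₀ over full span):
  y_1 = -w₀x²(L-x)²(x+2L)/(120LEI) = -(-13)·(8/3)²·(8-(8/3))²·((8/3)+2·8)/(120·8·2000) = 11648/455625 m
Load 2 — uniform load w=15 kN/m over full span:
  y_2 = -wx²(L-x)²/(24EI) = -15·(8/3)²·(8-(8/3))²/(24·2000) = -128/2025 m
Superposition: y = Σ y_i = -17152/455625 m ≈ -0.037645 m

y(8/3) = -17152/455625 m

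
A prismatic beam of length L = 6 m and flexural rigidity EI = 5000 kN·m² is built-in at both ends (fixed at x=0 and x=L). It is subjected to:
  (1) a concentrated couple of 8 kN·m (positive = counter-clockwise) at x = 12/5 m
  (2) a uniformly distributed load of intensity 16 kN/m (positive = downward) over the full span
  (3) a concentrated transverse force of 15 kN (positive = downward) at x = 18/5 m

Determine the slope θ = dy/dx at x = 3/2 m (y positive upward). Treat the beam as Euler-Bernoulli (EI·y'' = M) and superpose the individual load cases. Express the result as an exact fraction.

θ(3/2) = -333/50000 rad

Load 1 — applied couple M₀=8 kN·m at a=12/5 m (b=L-a=18/5):
  θ_1 = (R_Ax²/2 - M_Ax)/EI  [x≤a] with R_A=48/25, M_A=24/25 = ((48/25)·(3/2)²/2 - (24/25)·(3/2))/5000 = 9/62500 rad
Load 2 — uniform load w=16 kN/m over full span:
  θ_2 = -wx(L-x)(L-2x)/(12EI) = -16·(3/2)·(6-(3/2))·(6-2·(3/2))/(12·5000) = -27/5000 rad
Load 3 — point force P=15 kN at a=18/5 m (b=L-a=12/5):
  θ_3 = -Pb²x(2aL-(3a+b)x)/(2L³EI)  [x≤a] = -15·(12/5)²·(3/2)·(2·(18/5)·6-(3·(18/5)+(12/5))·(3/2))/(2·6³·5000) = -351/250000 rad
Superposition: θ = Σ θ_i = -333/50000 rad ≈ -0.006660 rad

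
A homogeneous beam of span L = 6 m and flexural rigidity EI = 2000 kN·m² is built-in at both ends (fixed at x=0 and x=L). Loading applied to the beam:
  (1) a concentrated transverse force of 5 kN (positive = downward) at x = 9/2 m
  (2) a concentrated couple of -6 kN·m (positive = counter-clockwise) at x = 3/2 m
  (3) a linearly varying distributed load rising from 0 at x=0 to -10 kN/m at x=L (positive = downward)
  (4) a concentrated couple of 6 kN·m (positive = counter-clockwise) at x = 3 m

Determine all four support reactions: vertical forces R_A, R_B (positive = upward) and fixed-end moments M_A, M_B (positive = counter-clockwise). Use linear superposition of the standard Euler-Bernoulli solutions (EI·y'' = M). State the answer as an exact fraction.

Load 1 — point force P=5 kN at a=9/2 m (b=L-a=3/2):
  R_A = Pb²(3a+b)/L³ = 5·(3/2)²·(3·(9/2)+(3/2))/6³ = 25/32 kN
  M_A = Pab²/L² = 5·(9/2)·(3/2)²/6² = 45/32 kN·m
  R_B = Pa²(a+3b)/L³ = 5·(9/2)²·((9/2)+3·(3/2))/6³ = 135/32 kN
  M_B = -Pa²b/L² = -5·(9/2)²·(3/2)/6² = -135/32 kN·m
Load 2 — applied couple M₀=-6 kN·m at a=3/2 m (b=L-a=9/2):
  R_A = 6M₀ab/L³ = 6·(-6)·(3/2)·(9/2)/6³ = -9/8 kN
  M_A = M₀b(2a-b)/L² = (-6)·(9/2)·(2·(3/2)-(9/2))/6² = 9/8 kN·m
  R_B = -6M₀ab/L³ = -6·(-6)·(3/2)·(9/2)/6³ = 9/8 kN
  M_B = M₀a(2b-a)/L² = (-6)·(3/2)·(2·(9/2)-(3/2))/6² = -15/8 kN·m
Load 3 — triangular load w₀=-10 kN/m (0→w₀ over full span):
  R_A = 3w₀L/20 = 3·(-10)·6/20 = -9 kN
  M_A = w₀L²/30 = (-10)·6²/30 = -12 kN·m
  R_B = 7w₀L/20 = 7·(-10)·6/20 = -21 kN
  M_B = -w₀L²/20 = -(-10)·6²/20 = 18 kN·m
Load 4 — applied couple M₀=6 kN·m at a=3 m (b=L-a=3):
  R_A = 6M₀ab/L³ = 6·6·3·3/6³ = 3/2 kN
  M_A = M₀b(2a-b)/L² = 6·3·(2·3-3)/6² = 3/2 kN·m
  R_B = -6M₀ab/L³ = -6·6·3·3/6³ = -3/2 kN
  M_B = M₀a(2b-a)/L² = 6·3·(2·3-3)/6² = 3/2 kN·m
Superposition: R_A = -251/32 kN, M_A = -255/32 kN·m, R_B = -549/32 kN, M_B = 429/32 kN·m

R_A = -251/32 kN, M_A = -255/32 kN·m, R_B = -549/32 kN, M_B = 429/32 kN·m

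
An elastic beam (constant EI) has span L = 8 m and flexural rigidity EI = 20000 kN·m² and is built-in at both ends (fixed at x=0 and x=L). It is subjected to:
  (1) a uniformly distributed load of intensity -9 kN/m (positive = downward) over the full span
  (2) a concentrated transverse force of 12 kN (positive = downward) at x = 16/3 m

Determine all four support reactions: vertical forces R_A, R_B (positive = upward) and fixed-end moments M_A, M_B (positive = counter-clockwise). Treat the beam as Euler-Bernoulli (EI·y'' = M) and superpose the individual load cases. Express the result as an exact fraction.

Load 1 — uniform load w=-9 kN/m over full span:
  R_A = wL/2 = (-9)·8/2 = -36 kN
  M_A = wL²/12 = (-9)·8²/12 = -48 kN·m
  R_B = wL/2 = (-9)·8/2 = -36 kN
  M_B = -wL²/12 = -(-9)·8²/12 = 48 kN·m
Load 2 — point force P=12 kN at a=16/3 m (b=L-a=8/3):
  R_A = Pb²(3a+b)/L³ = 12·(8/3)²·(3·(16/3)+(8/3))/8³ = 28/9 kN
  M_A = Pab²/L² = 12·(16/3)·(8/3)²/8² = 64/9 kN·m
  R_B = Pa²(a+3b)/L³ = 12·(16/3)²·((16/3)+3·(8/3))/8³ = 80/9 kN
  M_B = -Pa²b/L² = -12·(16/3)²·(8/3)/8² = -128/9 kN·m
Superposition: R_A = -296/9 kN, M_A = -368/9 kN·m, R_B = -244/9 kN, M_B = 304/9 kN·m

R_A = -296/9 kN, M_A = -368/9 kN·m, R_B = -244/9 kN, M_B = 304/9 kN·m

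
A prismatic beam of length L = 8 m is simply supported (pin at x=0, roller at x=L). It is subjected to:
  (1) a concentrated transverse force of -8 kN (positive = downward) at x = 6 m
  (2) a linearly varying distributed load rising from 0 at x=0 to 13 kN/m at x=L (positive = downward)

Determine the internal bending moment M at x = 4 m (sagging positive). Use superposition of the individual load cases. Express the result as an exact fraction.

M(4) = 44 kN·m

Load 1 — point force P=-8 kN at a=6 m (b=L-a=2):
  M_1 = Pbx/L  [x≤a] = (-8)·2·4/8 = -8 kN·m
Load 2 — triangular load w₀=13 kN/m (0→w₀ over full span):
  M_2 = w₀Lx/6 - w₀x³/(6L) = 13·8·4/6 - 13·4³/(6·8) = 52 kN·m
Superposition: M = Σ M_i = 44 kN·m ≈ 44.000000 kN·m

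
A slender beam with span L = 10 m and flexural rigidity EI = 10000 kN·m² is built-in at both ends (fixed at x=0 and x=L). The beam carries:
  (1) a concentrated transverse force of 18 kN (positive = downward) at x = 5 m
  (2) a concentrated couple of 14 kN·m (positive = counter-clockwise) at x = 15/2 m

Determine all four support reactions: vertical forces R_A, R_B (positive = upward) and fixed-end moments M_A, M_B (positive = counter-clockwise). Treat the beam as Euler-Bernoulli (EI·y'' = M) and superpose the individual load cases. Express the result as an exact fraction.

Load 1 — point force P=18 kN at a=5 m (b=L-a=5):
  R_A = Pb²(3a+b)/L³ = 18·5²·(3·5+5)/10³ = 9 kN
  M_A = Pab²/L² = 18·5·5²/10² = 45/2 kN·m
  R_B = Pa²(a+3b)/L³ = 18·5²·(5+3·5)/10³ = 9 kN
  M_B = -Pa²b/L² = -18·5²·5/10² = -45/2 kN·m
Load 2 — applied couple M₀=14 kN·m at a=15/2 m (b=L-a=5/2):
  R_A = 6M₀ab/L³ = 6·14·(15/2)·(5/2)/10³ = 63/40 kN
  M_A = M₀b(2a-b)/L² = 14·(5/2)·(2·(15/2)-(5/2))/10² = 35/8 kN·m
  R_B = -6M₀ab/L³ = -6·14·(15/2)·(5/2)/10³ = -63/40 kN
  M_B = M₀a(2b-a)/L² = 14·(15/2)·(2·(5/2)-(15/2))/10² = -21/8 kN·m
Superposition: R_A = 423/40 kN, M_A = 215/8 kN·m, R_B = 297/40 kN, M_B = -201/8 kN·m

R_A = 423/40 kN, M_A = 215/8 kN·m, R_B = 297/40 kN, M_B = -201/8 kN·m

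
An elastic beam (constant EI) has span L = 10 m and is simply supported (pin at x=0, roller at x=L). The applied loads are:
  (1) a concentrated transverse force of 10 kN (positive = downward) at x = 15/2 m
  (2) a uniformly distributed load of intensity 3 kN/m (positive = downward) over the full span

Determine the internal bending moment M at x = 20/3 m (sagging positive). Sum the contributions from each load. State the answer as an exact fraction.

M(20/3) = 50 kN·m

Load 1 — point force P=10 kN at a=15/2 m (b=L-a=5/2):
  M_1 = Pbx/L  [x≤a] = 10·(5/2)·(20/3)/10 = 50/3 kN·m
Load 2 — uniform load w=3 kN/m over full span:
  M_2 = wx(L-x)/2 = 3·(20/3)·(10-(20/3))/2 = 100/3 kN·m
Superposition: M = Σ M_i = 50 kN·m ≈ 50.000000 kN·m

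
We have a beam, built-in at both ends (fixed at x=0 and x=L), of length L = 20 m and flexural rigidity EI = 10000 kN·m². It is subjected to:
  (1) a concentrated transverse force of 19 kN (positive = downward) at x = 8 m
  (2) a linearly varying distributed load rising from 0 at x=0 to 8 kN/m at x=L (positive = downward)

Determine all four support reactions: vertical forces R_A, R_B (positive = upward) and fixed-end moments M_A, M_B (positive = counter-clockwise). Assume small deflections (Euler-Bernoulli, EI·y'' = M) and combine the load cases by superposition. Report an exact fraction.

Load 1 — point force P=19 kN at a=8 m (b=L-a=12):
  R_A = Pb²(3a+b)/L³ = 19·12²·(3·8+12)/20³ = 1539/125 kN
  M_A = Pab²/L² = 19·8·12²/20² = 1368/25 kN·m
  R_B = Pa²(a+3b)/L³ = 19·8²·(8+3·12)/20³ = 836/125 kN
  M_B = -Pa²b/L² = -19·8²·12/20² = -912/25 kN·m
Load 2 — triangular load w₀=8 kN/m (0→w₀ over full span):
  R_A = 3w₀L/20 = 3·8·20/20 = 24 kN
  M_A = w₀L²/30 = 8·20²/30 = 320/3 kN·m
  R_B = 7w₀L/20 = 7·8·20/20 = 56 kN
  M_B = -w₀L²/20 = -8·20²/20 = -160 kN·m
Superposition: R_A = 4539/125 kN, M_A = 12104/75 kN·m, R_B = 7836/125 kN, M_B = -4912/25 kN·m

R_A = 4539/125 kN, M_A = 12104/75 kN·m, R_B = 7836/125 kN, M_B = -4912/25 kN·m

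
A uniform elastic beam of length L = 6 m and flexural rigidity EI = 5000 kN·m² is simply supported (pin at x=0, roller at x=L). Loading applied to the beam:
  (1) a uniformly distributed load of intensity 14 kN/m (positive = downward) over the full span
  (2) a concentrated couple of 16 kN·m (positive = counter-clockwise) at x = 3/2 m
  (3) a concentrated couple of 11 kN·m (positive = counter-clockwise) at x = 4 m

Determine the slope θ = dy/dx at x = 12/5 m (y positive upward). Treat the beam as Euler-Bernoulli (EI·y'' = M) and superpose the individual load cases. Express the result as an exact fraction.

Load 1 — uniform load w=14 kN/m over full span:
  θ_1 = -w(L³-6Lx²+4x³)/(24EI) = -14·(6³-6·6·(12/5)²+4·(12/5)³)/(24·5000) = -2331/312500 rad
Load 2 — applied couple M₀=16 kN·m at a=3/2 m (b=L-a=9/2):
  θ_2 = (M₀x²/(2L)-M₀(x-a)+C₁)/EI  [x>a] with C₁=M₀(3b²-L²)/(6L)=11 = (16·(12/5)²/(2·6)-16·((12/5)-(3/2))+11)/5000 = 107/125000 rad
Load 3 — applied couple M₀=11 kN·m at a=4 m (b=L-a=2):
  θ_3 = (M₀x²/(2L)+C₁)/EI  [x≤a] with C₁=M₀(3b²-L²)/(6L)=-22/3 = (11·(12/5)²/(2·6)+(-22/3))/5000 = -77/187500 rad
Superposition: θ = Σ θ_i = -13151/1875000 rad ≈ -0.007014 rad

θ(12/5) = -13151/1875000 rad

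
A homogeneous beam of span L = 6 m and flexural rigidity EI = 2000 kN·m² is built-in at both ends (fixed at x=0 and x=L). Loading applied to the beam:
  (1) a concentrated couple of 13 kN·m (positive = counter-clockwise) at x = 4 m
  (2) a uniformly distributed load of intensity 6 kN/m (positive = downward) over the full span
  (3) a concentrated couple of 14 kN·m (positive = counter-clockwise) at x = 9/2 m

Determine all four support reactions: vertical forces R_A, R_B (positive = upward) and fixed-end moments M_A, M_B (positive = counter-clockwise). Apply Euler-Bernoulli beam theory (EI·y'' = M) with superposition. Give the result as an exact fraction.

Load 1 — applied couple M₀=13 kN·m at a=4 m (b=L-a=2):
  R_A = 6M₀ab/L³ = 6·13·4·2/6³ = 26/9 kN
  M_A = M₀b(2a-b)/L² = 13·2·(2·4-2)/6² = 13/3 kN·m
  R_B = -6M₀ab/L³ = -6·13·4·2/6³ = -26/9 kN
  M_B = M₀a(2b-a)/L² = 13·4·(2·2-4)/6² = 0 kN·m
Load 2 — uniform load w=6 kN/m over full span:
  R_A = wL/2 = 6·6/2 = 18 kN
  M_A = wL²/12 = 6·6²/12 = 18 kN·m
  R_B = wL/2 = 6·6/2 = 18 kN
  M_B = -wL²/12 = -6·6²/12 = -18 kN·m
Load 3 — applied couple M₀=14 kN·m at a=9/2 m (b=L-a=3/2):
  R_A = 6M₀ab/L³ = 6·14·(9/2)·(3/2)/6³ = 21/8 kN
  M_A = M₀b(2a-b)/L² = 14·(3/2)·(2·(9/2)-(3/2))/6² = 35/8 kN·m
  R_B = -6M₀ab/L³ = -6·14·(9/2)·(3/2)/6³ = -21/8 kN
  M_B = M₀a(2b-a)/L² = 14·(9/2)·(2·(3/2)-(9/2))/6² = -21/8 kN·m
Superposition: R_A = 1693/72 kN, M_A = 641/24 kN·m, R_B = 899/72 kN, M_B = -165/8 kN·m

R_A = 1693/72 kN, M_A = 641/24 kN·m, R_B = 899/72 kN, M_B = -165/8 kN·m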